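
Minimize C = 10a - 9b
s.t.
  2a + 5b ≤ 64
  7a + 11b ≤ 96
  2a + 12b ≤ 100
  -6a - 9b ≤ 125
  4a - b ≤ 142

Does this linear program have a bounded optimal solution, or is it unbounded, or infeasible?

bounded optimum

Feasible corners and C = 10a - 9b:
  (26/31, 254/31) → C = -2026/31
  (1658/51, -610/51) → C = 22070/51
  (-400/9, 425/27) → C = -5275/9
  (1153/42, -676/21) → C = 11849/21
The feasible region has finitely many vertices and no improving ray; the minimum is -5275/9 at (-400/9, 425/27).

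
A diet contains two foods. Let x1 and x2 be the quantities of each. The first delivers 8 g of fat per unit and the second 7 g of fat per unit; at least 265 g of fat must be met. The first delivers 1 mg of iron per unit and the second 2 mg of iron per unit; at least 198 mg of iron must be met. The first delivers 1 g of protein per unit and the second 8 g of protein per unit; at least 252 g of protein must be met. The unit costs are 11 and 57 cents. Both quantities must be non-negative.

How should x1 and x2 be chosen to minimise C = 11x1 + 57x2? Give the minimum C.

The feasible region is unbounded (it extends along (0, 1), (1, 0)), but C strictly increases along every unbounded feasible direction, so there is no improving ray and the minimum is attained at a vertex.

The binding constraints are x1 + 2x2 = 198 and x1 + 8x2 = 252.
Solving simultaneously gives x1 = 180, x2 = 9.

x1 = 180, x2 = 9, minimum C = 2493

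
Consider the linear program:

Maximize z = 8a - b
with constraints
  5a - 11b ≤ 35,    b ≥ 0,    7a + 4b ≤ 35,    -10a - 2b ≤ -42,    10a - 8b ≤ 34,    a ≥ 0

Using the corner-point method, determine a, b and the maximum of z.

Feasible corners and z = 8a - b:
  (49/13, 28/13) → z = 28
  (13/3, 7/6) → z = 67/2
  (101/25, 4/5) → z = 788/25

At the optimal vertex, 7a + 4b = 35 and 10a - 8b = 34.
Solving simultaneously gives a = 13/3, b = 7/6.

a = 13/3, b = 7/6, maximum z = 67/2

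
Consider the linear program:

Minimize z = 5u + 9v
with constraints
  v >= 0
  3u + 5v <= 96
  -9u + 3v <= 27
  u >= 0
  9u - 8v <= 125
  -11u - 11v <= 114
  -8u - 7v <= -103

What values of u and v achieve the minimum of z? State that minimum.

u = 103/8, v = 0, minimum z = 515/8

Corner points and z = 5u + 9v:
  (125/9, 0) → z = 625/9
  (103/8, 0) → z = 515/8
  (17/6, 35/2) → z = 515/3
  (1393/69, 163/23) → z = 11366/69
  (40/29, 381/29) → z = 3629/29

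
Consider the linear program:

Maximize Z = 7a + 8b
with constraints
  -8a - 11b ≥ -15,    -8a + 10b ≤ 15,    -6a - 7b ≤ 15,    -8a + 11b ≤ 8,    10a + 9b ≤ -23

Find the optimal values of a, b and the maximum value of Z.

a = -25/14, b = -4/7, maximum Z = -239/14

Feasible corners and Z = 7a + 8b:
  (-221/122, -36/61) → Z = -2123/122
  (-13/8, -3/4) → Z = -139/8
  (-25/14, -4/7) → Z = -239/14

The optimum lies where -8a + 11b = 8 and 10a + 9b = -23.
Solving simultaneously gives a = -25/14, b = -4/7.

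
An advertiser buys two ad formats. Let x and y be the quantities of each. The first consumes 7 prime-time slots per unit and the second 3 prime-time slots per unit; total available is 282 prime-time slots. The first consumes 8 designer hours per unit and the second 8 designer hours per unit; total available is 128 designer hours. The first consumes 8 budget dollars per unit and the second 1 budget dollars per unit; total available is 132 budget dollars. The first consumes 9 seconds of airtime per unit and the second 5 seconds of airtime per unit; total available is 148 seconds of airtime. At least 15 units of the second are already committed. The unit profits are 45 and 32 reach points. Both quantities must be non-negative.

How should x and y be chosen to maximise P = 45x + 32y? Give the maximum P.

Corner points and P = 45x + 32y:
  (0, 16) → P = 512
  (0, 15) → P = 480
  (1, 15) → P = 525

The optimum lies where 8x + 8y = 128 and y = 15.
Solving simultaneously gives x = 1, y = 15.

x = 1, y = 15, maximum P = 525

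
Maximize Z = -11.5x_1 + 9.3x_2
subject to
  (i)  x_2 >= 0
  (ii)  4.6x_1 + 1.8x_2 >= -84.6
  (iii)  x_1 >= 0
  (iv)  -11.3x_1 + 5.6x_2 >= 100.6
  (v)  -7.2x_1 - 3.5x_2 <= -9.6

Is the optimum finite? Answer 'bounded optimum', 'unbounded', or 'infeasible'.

From the feasible point (0, 503/28), moving in the direction (0, 1) keeps every constraint satisfied while Z increases without bound.

unbounded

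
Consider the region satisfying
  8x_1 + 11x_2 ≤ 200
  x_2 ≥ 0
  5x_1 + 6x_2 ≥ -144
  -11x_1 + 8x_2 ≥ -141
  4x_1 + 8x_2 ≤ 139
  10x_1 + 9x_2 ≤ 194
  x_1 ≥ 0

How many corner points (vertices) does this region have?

6

The feasible vertices (each the meet of two boundaries and inside every other half-plane) are:
  (71/20, 78/5)
  (167/19, 224/19)
  (141/11, 0)
  (0, 0)
  (2821/179, 724/179)
  (0, 139/8)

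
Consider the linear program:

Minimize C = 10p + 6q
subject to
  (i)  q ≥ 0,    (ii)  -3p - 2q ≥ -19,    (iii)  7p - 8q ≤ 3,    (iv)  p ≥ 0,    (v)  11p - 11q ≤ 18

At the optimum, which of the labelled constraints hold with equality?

Corner points and C = 10p + 6q:
  (3/7, 0) → C = 30/7
  (0, 0) → C = 0
  (79/19, 62/19) → C = 1162/19
  (0, 19/2) → C = 57

The minimum is at (0, 0). Substituting into each constraint, equality holds for (i) and (iv); the remaining constraints have slack.

(i) and (iv)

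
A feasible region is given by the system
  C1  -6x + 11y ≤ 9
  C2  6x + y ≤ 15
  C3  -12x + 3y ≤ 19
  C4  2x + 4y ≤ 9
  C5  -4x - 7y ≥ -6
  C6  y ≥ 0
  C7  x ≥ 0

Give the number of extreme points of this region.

The feasible vertices (each the meet of two boundaries and inside every other half-plane) are:
  (3/86, 36/43)
  (0, 9/11)
  (3/2, 0)
  (0, 0)

4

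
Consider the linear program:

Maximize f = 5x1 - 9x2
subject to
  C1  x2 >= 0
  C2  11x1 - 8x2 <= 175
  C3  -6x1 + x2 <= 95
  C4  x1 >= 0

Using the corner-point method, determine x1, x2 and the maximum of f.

x1 = 175/11, x2 = 0, maximum f = 875/11

Feasible corners and f = 5x1 - 9x2:
  (175/11, 0) → f = 875/11
  (0, 0) → f = 0
  (0, 95) → f = -855
The feasible region is unbounded (it extends along (1, 6), (8, 11)), but f strictly decreases along every unbounded feasible direction, so there is no improving ray and the maximum is attained at a vertex.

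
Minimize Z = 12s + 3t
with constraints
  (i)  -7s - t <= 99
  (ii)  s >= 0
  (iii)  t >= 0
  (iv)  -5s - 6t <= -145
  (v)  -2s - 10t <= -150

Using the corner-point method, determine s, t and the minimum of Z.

s = 0, t = 145/6, minimum Z = 145/2

Feasible corners and Z = 12s + 3t:
  (0, 145/6) → Z = 145/2
  (75, 0) → Z = 900
  (275/19, 230/19) → Z = 210
The feasible region is unbounded (it extends along (0, 1), (1, 0)), but Z strictly increases along every unbounded feasible direction, so there is no improving ray and the minimum is attained at a vertex.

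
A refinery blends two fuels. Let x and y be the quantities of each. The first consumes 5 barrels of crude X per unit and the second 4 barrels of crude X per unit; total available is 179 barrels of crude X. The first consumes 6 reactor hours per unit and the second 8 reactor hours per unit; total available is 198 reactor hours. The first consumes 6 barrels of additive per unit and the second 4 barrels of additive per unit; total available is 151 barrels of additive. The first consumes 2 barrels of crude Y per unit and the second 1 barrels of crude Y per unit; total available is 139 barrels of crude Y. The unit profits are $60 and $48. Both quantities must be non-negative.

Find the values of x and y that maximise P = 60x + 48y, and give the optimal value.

x = 52/3, y = 47/4, maximum P = 1604

Vertices and P = 60x + 48y:
  (0, 0) → P = 0
  (0, 99/4) → P = 1188
  (151/6, 0) → P = 1510
  (52/3, 47/4) → P = 1604

The optimum lies where 6x + 8y = 198 and 6x + 4y = 151.
Solving simultaneously gives x = 52/3, y = 47/4.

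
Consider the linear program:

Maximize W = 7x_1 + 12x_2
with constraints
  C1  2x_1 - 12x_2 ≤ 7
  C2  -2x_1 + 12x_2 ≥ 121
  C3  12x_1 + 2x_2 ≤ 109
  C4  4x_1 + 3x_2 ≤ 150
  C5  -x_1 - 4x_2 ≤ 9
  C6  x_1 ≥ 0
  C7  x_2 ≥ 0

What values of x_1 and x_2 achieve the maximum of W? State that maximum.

The binding constraints are 4x_1 + 3x_2 = 150 and x_1 = 0.
Solving simultaneously gives x_1 = 0, x_2 = 50.

x_1 = 0, x_2 = 50, maximum W = 600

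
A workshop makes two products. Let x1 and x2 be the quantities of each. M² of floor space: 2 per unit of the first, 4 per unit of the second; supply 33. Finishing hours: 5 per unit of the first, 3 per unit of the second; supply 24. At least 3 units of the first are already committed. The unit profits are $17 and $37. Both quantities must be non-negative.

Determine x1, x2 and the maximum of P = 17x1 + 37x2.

Feasible corners and P = 17x1 + 37x2:
  (24/5, 0) → P = 408/5
  (3, 0) → P = 51
  (3, 3) → P = 162

x1 = 3, x2 = 3, maximum P = 162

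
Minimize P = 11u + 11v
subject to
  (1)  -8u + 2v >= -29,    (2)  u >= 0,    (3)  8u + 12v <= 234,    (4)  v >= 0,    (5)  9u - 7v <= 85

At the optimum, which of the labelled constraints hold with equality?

Extreme points and P = 11u + 11v:
  (51/7, 205/14) → P = 3377/14
  (29/8, 0) → P = 319/8
  (0, 39/2) → P = 429/2
  (0, 0) → P = 0

The minimum is at (0, 0). Substituting into each constraint, equality holds for (2) and (4); the remaining constraints have slack.

(2) and (4)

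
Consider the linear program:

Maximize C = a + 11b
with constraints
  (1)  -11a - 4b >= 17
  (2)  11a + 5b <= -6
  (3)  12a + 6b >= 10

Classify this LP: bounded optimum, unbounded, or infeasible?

From the feasible point (-43/3, 91/3), moving in the direction (-6, 12) keeps every constraint satisfied while C increases without bound.

unbounded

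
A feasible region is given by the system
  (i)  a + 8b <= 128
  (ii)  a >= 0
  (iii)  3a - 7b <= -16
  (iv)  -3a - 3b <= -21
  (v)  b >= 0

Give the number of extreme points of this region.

4

The feasible vertices (each the meet of two boundaries and inside every other half-plane) are:
  (0, 16)
  (768/31, 400/31)
  (0, 7)
  (33/10, 37/10)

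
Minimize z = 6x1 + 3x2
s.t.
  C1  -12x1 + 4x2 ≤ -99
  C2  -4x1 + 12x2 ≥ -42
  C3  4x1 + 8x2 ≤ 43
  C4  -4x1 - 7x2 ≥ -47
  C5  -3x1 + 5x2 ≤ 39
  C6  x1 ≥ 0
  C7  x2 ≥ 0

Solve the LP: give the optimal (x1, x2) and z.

Feasible corners and z = 6x1 + 3x2:
  (241/28, 15/14) → z = 384/7
  (33/4, 0) → z = 99/2
  (213/20, 1/20) → z = 1281/20
  (21/2, 0) → z = 63

At the optimal vertex, -12x1 + 4x2 = -99 and x2 = 0.
Solving simultaneously gives x1 = 33/4, x2 = 0.

x1 = 33/4, x2 = 0, minimum z = 99/2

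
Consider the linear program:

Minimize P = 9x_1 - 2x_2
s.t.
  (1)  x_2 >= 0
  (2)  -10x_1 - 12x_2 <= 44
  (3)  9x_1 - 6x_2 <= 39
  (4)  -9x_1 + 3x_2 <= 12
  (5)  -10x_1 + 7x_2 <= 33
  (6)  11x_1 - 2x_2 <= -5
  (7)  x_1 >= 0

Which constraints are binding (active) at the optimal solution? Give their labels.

Extreme points and P = 9x_1 - 2x_2:
  (5/11, 59/11) → P = -73/11
  (0, 4) → P = -8
  (31/57, 313/57) → P = -347/57
  (0, 5/2) → P = -5

The minimum is at (0, 4). Substituting into each constraint, equality holds for (4) and (7); the remaining constraints have slack.

(4) and (7)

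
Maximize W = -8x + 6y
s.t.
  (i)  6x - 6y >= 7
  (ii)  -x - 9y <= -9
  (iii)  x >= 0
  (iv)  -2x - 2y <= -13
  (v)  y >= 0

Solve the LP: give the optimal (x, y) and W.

x = 23/6, y = 8/3, maximum W = -44/3

Vertices and W = -8x + 6y:
  (23/6, 8/3) → W = -44/3
  (99/16, 5/16) → W = -381/8
  (9, 0) → W = -72
The feasible region is unbounded (it extends along (1, 0), (1, 1)), but W strictly decreases along every unbounded feasible direction, so there is no improving ray and the maximum is attained at a vertex.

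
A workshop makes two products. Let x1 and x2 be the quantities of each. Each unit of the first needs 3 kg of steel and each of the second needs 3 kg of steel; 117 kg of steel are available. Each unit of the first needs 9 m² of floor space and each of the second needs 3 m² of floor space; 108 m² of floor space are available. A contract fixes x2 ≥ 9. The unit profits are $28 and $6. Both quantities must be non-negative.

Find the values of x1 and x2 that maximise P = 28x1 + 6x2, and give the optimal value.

x1 = 9, x2 = 9, maximum P = 306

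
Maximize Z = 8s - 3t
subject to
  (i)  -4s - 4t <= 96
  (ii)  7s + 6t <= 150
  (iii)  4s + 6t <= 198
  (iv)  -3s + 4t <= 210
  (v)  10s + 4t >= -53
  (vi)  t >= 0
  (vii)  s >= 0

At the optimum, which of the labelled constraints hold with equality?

(ii) and (vi)

Corner points and Z = 8s - 3t:
  (150/7, 0) → Z = 1200/7
  (0, 25) → Z = -75
  (0, 0) → Z = 0

The maximum is at (150/7, 0). Substituting into each constraint, equality holds for (ii) and (vi); the remaining constraints have slack.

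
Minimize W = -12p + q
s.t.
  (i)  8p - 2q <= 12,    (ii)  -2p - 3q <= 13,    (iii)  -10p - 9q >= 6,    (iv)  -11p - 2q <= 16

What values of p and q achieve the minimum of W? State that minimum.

p = 24/23, q = -42/23, minimum W = -330/23

Extreme points and W = -12p + q:
  (5/14, -32/7) → W = -62/7
  (24/23, -42/23) → W = -330/23
  (-22/29, -111/29) → W = 153/29
  (-132/79, 94/79) → W = 1678/79

The optimum lies where 8p - 2q = 12 and -10p - 9q = 6.
Solving simultaneously gives p = 24/23, q = -42/23.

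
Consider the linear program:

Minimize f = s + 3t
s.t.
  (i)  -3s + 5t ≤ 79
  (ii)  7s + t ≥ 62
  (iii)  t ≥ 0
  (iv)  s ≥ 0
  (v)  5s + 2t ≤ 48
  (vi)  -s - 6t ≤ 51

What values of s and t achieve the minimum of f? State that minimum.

The binding constraints are 7s + t = 62 and t = 0.
Solving simultaneously gives s = 62/7, t = 0.

s = 62/7, t = 0, minimum f = 62/7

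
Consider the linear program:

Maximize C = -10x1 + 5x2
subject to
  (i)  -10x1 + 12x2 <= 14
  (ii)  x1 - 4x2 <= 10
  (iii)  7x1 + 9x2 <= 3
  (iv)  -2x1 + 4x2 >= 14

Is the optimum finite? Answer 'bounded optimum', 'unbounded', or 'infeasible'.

The boundaries -10x1 + 12x2 = 14 and x1 - 4x2 = 10 meet at (-44/7, -57/14), but that point violates -2x1 + 4x2 ≥ 14. Every candidate vertex is excluded by some other constraint, so the feasible region is empty.

infeasible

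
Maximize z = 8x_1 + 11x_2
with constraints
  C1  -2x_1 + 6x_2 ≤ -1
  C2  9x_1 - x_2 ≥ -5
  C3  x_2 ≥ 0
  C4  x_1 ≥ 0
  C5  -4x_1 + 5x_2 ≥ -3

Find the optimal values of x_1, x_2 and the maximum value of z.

Corner points and z = 8x_1 + 11x_2:
  (1/2, 0) → z = 4
  (13/14, 1/7) → z = 9
  (3/4, 0) → z = 6

At the optimal vertex, -2x_1 + 6x_2 = -1 and -4x_1 + 5x_2 = -3.
Solving simultaneously gives x_1 = 13/14, x_2 = 1/7.

x_1 = 13/14, x_2 = 1/7, maximum z = 9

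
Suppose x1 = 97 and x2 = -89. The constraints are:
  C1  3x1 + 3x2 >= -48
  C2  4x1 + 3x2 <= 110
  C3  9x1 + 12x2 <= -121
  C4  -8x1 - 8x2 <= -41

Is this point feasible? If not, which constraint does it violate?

not feasible — violates C2

Constraint C2: 4x1 + 3x2 = 121, which is not ≤ 110. All other constraints are satisfied.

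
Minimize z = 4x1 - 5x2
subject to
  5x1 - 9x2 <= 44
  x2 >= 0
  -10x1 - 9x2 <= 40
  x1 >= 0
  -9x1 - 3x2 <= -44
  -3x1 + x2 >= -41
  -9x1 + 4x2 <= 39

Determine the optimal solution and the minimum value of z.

x1 = 203/3, x2 = 162, minimum z = -1618/3

Feasible corners and z = 4x1 - 5x2:
  (44/5, 0) → z = 176/5
  (325/22, 73/22) → z = 85/2
  (44/9, 0) → z = 176/9
  (59/63, 83/7) → z = -3499/63
  (203/3, 162) → z = -1618/3

The optimum lies where -3x1 + x2 = -41 and -9x1 + 4x2 = 39.
Solving simultaneously gives x1 = 203/3, x2 = 162.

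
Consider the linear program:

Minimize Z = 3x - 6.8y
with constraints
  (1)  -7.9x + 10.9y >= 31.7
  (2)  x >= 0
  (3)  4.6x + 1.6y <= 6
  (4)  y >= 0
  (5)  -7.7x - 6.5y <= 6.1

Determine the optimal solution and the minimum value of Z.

Vertices and Z = 3x - 6.8y:
  (0, 317/109) → Z = -10778/545
  (734/3139, 9661/3139) → Z = -317464/15695
  (0, 15/4) → Z = -51/2

At the optimal vertex, x = 0 and 4.6x + 1.6y = 6.
Solving simultaneously gives x = 0, y = 15/4.

x = 0, y = 3.75, minimum Z = -25.5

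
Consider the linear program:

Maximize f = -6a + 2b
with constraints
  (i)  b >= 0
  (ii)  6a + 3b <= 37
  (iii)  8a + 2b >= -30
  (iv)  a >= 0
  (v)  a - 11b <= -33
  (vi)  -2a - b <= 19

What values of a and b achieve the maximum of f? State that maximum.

a = 0, b = 37/3, maximum f = 74/3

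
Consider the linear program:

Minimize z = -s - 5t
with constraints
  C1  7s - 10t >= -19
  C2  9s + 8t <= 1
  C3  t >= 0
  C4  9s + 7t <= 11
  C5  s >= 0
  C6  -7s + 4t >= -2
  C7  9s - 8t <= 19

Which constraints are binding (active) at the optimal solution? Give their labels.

Feasible corners and z = -s - 5t:
  (1/9, 0) → z = -1/9
  (0, 1/8) → z = -5/8
  (0, 0) → z = 0

The minimum is at (0, 1/8). Substituting into each constraint, equality holds for C2 and C5; the remaining constraints have slack.

C2 and C5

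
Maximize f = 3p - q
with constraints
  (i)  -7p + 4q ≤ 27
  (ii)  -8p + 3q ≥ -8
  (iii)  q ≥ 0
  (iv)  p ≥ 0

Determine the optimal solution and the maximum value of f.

p = 113/11, q = 272/11, maximum f = 67/11

Vertices and f = 3p - q:
  (113/11, 272/11) → f = 67/11
  (0, 27/4) → f = -27/4
  (1, 0) → f = 3
  (0, 0) → f = 0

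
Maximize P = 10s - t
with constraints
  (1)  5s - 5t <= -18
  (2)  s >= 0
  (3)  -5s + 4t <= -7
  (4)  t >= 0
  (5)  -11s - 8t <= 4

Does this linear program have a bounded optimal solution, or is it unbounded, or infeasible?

From the feasible point (107/5, 25), moving in the direction (5, 5) keeps every constraint satisfied while P increases without bound.

unbounded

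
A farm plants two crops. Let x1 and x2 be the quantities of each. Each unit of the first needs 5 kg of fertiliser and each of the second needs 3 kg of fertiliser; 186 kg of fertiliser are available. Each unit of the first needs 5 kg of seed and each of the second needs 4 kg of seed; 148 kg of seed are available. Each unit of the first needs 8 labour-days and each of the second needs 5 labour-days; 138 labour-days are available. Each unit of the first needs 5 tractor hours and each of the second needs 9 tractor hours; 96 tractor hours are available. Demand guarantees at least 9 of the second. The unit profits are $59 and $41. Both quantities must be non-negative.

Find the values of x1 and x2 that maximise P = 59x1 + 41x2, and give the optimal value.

x1 = 3, x2 = 9, maximum P = 546

Vertices and P = 59x1 + 41x2:
  (0, 32/3) → P = 1312/3
  (0, 9) → P = 369
  (3, 9) → P = 546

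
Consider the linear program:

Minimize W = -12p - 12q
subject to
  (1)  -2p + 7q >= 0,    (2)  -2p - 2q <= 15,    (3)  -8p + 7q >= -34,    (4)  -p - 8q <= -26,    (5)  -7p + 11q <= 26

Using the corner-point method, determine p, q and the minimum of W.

p = 556/39, q = 446/39, minimum W = -4008/13

Vertices and W = -12p - 12q:
  (454/71, 174/71) → W = -7536/71
  (556/39, 446/39) → W = -4008/13
  (78/67, 208/67) → W = -3432/67

The optimum lies where -8p + 7q = -34 and -7p + 11q = 26.
Solving simultaneously gives p = 556/39, q = 446/39.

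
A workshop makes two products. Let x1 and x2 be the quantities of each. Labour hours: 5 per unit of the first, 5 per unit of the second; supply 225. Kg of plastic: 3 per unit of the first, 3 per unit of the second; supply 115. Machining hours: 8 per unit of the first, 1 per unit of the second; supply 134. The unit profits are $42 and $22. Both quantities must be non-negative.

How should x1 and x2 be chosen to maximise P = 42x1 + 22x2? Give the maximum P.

x1 = 41/3, x2 = 74/3, maximum P = 3350/3

Vertices and P = 42x1 + 22x2:
  (0, 0) → P = 0
  (0, 115/3) → P = 2530/3
  (67/4, 0) → P = 1407/2
  (41/3, 74/3) → P = 3350/3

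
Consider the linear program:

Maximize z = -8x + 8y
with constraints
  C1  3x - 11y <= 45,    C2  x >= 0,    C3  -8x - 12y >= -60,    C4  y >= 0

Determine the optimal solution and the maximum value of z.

Extreme points and z = -8x + 8y:
  (0, 5) → z = 40
  (0, 0) → z = 0
  (15/2, 0) → z = -60

The binding constraints are x = 0 and -8x - 12y = -60.
Solving simultaneously gives x = 0, y = 5.

x = 0, y = 5, maximum z = 40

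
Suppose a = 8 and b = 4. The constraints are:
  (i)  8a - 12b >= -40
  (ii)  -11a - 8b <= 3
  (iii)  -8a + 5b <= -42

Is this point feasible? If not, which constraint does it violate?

(i): 16 ≥ -40 ✓
(ii): -120 ≤ 3 ✓
(iii): -44 ≤ -42 ✓

feasible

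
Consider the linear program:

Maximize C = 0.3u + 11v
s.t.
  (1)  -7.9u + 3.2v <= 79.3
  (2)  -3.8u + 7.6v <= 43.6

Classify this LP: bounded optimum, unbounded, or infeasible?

unbounded

From the feasible point (-11579/1197, 2155/2394), moving in the direction (7.6, 3.8) keeps every constraint satisfied while C increases without bound.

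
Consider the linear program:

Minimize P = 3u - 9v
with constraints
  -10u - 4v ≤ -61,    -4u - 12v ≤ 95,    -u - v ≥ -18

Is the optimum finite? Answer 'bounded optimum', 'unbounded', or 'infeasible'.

Feasible corners and P = 3u - 9v:
  (139/13, -597/52) → P = 7041/52
  (-11/6, 119/6) → P = -184
  (311/8, -167/8) → P = 609/2
The feasible region has finitely many vertices and no improving ray; the minimum is -184 at (-11/6, 119/6).

bounded optimum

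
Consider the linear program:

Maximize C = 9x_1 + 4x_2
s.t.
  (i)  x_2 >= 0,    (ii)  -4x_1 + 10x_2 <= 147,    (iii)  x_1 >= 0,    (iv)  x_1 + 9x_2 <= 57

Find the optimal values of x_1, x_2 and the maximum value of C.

x_1 = 57, x_2 = 0, maximum C = 513

Corner points and C = 9x_1 + 4x_2:
  (0, 0) → C = 0
  (57, 0) → C = 513
  (0, 19/3) → C = 76/3

The optimum lies where x_2 = 0 and x_1 + 9x_2 = 57.
Solving simultaneously gives x_1 = 57, x_2 = 0.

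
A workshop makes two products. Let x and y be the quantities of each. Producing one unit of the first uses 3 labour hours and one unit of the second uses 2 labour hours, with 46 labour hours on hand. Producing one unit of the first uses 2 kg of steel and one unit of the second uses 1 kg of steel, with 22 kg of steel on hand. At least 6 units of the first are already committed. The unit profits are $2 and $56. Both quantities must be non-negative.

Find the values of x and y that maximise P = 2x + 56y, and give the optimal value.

x = 6, y = 10, maximum P = 572

Vertices and P = 2x + 56y:
  (11, 0) → P = 22
  (6, 0) → P = 12
  (6, 10) → P = 572

At the optimal vertex, 2x + y = 22 and x = 6.
Solving simultaneously gives x = 6, y = 10.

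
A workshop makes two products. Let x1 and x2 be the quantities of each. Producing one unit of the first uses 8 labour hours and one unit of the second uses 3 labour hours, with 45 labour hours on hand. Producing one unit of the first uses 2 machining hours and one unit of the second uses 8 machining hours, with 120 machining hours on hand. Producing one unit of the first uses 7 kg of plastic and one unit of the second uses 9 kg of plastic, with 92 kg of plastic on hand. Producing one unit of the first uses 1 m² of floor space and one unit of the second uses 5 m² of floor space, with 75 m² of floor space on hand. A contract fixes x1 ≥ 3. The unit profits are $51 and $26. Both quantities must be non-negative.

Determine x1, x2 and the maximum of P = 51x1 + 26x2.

x1 = 3, x2 = 7, maximum P = 335

The optimum lies where 8x1 + 3x2 = 45 and x1 = 3.
Solving simultaneously gives x1 = 3, x2 = 7.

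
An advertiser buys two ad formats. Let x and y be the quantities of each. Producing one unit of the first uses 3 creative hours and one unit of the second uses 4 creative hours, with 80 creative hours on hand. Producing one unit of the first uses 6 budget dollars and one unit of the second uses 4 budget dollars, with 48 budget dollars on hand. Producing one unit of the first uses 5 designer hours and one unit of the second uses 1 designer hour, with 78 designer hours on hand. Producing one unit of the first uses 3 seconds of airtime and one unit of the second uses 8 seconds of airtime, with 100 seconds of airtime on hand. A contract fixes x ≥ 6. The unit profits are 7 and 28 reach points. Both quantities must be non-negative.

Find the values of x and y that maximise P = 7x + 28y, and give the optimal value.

x = 6, y = 3, maximum P = 126

Vertices and P = 7x + 28y:
  (8, 0) → P = 56
  (6, 0) → P = 42
  (6, 3) → P = 126

The binding constraints are 6x + 4y = 48 and x = 6.
Solving simultaneously gives x = 6, y = 3.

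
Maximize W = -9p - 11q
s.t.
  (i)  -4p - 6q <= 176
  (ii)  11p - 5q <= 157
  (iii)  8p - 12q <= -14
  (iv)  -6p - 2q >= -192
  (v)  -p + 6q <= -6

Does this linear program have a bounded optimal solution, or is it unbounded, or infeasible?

bounded optimum

Feasible corners and W = -9p - 11q:
  (-183/8, -169/12) → W = 8659/24
  (-34, -20/3) → W = 1138/3
  (-13/3, -31/18) → W = 1043/18
The feasible region has finitely many vertices and no improving ray; the maximum is 1138/3 at (-34, -20/3).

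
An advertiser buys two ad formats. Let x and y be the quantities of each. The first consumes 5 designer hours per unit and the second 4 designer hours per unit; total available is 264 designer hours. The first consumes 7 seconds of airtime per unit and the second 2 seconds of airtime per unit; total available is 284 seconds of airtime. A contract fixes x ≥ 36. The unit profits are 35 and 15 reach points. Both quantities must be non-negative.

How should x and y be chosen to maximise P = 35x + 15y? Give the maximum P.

x = 36, y = 16, maximum P = 1500

The binding constraints are 7x + 2y = 284 and x = 36.
Solving simultaneously gives x = 36, y = 16.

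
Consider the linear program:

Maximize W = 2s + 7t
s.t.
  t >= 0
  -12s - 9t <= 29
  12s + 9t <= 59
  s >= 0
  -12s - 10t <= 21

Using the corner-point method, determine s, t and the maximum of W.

Feasible corners and W = 2s + 7t:
  (59/12, 0) → W = 59/6
  (0, 0) → W = 0
  (0, 59/9) → W = 413/9

The optimum lies where 12s + 9t = 59 and s = 0.
Solving simultaneously gives s = 0, t = 59/9.

s = 0, t = 59/9, maximum W = 413/9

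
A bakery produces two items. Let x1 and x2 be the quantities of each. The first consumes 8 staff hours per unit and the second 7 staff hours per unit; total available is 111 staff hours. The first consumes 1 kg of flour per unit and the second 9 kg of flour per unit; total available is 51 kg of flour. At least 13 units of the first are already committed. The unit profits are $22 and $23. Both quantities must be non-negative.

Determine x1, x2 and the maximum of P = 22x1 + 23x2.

x1 = 13, x2 = 1, maximum P = 309

Extreme points and P = 22x1 + 23x2:
  (111/8, 0) → P = 1221/4
  (13, 0) → P = 286
  (13, 1) → P = 309

At the optimal vertex, 8x1 + 7x2 = 111 and x1 = 13.
Solving simultaneously gives x1 = 13, x2 = 1.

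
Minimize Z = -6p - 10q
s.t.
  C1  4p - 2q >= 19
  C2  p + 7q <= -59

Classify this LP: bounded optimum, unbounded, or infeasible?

From the feasible point (1/2, -17/2), moving in the direction (7, -1) keeps every constraint satisfied while Z decreases without bound.

unbounded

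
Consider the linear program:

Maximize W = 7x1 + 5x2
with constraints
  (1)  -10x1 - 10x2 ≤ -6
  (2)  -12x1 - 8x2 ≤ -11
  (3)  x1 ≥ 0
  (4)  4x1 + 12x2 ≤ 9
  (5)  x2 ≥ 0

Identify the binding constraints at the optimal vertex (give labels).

(4) and (5)

Feasible corners and W = 7x1 + 5x2:
  (15/28, 4/7) → W = 185/28
  (11/12, 0) → W = 77/12
  (9/4, 0) → W = 63/4

The maximum is at (9/4, 0). Substituting into each constraint, equality holds for (4) and (5); the remaining constraints have slack.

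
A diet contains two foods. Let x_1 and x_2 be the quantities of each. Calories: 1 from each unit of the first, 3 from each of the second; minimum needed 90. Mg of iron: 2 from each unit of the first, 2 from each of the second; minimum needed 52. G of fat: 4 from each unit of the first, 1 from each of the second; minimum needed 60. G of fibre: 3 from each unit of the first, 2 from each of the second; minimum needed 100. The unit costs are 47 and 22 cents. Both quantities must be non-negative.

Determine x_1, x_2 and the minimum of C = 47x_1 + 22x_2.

Extreme points and C = 47x_1 + 22x_2:
  (0, 60) → C = 1320
  (90, 0) → C = 4230
  (120/7, 170/7) → C = 1340
  (4, 44) → C = 1156
The feasible region is unbounded (it extends along (0, 1), (1, 0)), but C strictly increases along every unbounded feasible direction, so there is no improving ray and the minimum is attained at a vertex.

x_1 = 4, x_2 = 44, minimum C = 1156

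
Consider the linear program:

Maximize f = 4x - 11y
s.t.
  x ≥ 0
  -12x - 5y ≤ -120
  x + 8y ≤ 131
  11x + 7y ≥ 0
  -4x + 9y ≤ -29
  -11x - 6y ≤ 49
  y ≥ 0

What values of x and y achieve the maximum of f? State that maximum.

x = 131, y = 0, maximum f = 524

Extreme points and f = 4x - 11y:
  (1225/128, 33/32) → f = 431/16
  (10, 0) → f = 40
  (1411/41, 495/41) → f = 199/41
  (131, 0) → f = 524

The binding constraints are x + 8y = 131 and y = 0.
Solving simultaneously gives x = 131, y = 0.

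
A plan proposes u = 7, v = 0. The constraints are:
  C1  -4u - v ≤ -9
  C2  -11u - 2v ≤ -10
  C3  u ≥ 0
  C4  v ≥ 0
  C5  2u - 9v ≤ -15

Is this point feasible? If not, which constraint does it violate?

not feasible — violates C5

Constraint C5: 2u - 9v = 14, which is not ≤ -15. All other constraints are satisfied.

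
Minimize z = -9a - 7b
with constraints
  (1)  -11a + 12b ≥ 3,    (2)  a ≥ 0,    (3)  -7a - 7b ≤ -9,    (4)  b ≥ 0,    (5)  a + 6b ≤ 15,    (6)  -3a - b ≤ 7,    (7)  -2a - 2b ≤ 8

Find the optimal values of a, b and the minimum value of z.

Corner points and z = -9a - 7b:
  (87/161, 120/161) → z = -1623/161
  (27/13, 28/13) → z = -439/13
  (0, 9/7) → z = -9
  (0, 5/2) → z = -35/2

At the optimal vertex, -11a + 12b = 3 and a + 6b = 15.
Solving simultaneously gives a = 27/13, b = 28/13.

a = 27/13, b = 28/13, minimum z = -439/13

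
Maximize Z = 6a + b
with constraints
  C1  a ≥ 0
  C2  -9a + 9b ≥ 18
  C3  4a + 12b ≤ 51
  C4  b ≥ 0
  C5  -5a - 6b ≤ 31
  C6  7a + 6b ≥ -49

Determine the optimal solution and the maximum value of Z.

a = 27/16, b = 59/16, maximum Z = 221/16

Vertices and Z = 6a + b:
  (0, 2) → Z = 2
  (0, 17/4) → Z = 17/4
  (27/16, 59/16) → Z = 221/16

At the optimal vertex, -9a + 9b = 18 and 4a + 12b = 51.
Solving simultaneously gives a = 27/16, b = 59/16.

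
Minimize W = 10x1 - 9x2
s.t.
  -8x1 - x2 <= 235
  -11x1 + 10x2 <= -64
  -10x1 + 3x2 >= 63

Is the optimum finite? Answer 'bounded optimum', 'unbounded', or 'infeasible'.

Vertices and W = 10x1 - 9x2:
  (-2286/91, -3097/91) → W = 5013/91
  (-384/17, -923/17) → W = 4467/17
  (-822/67, -1333/67) → W = 3777/67
The feasible region has finitely many vertices and no improving ray; the minimum is 5013/91 at (-2286/91, -3097/91).

bounded optimum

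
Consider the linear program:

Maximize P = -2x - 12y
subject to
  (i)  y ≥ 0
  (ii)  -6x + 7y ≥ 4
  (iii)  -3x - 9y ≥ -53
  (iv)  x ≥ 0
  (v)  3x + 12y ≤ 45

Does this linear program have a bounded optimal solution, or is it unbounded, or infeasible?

Extreme points and P = -2x - 12y:
  (0, 4/7) → P = -48/7
  (89/31, 94/31) → P = -1306/31
  (0, 15/4) → P = -45
The feasible region has finitely many vertices and no improving ray; the maximum is -48/7 at (0, 4/7).

bounded optimum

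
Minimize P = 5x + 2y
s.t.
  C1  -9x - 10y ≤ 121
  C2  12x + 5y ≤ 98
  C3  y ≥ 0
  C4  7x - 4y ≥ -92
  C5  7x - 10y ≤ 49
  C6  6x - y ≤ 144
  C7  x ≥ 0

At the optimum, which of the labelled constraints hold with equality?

C3 and C7

Feasible corners and P = 5x + 2y:
  (245/31, 98/155) → P = 6321/155
  (0, 98/5) → P = 196/5
  (7, 0) → P = 35
  (0, 0) → P = 0

The minimum is at (0, 0). Substituting into each constraint, equality holds for C3 and C7; the remaining constraints have slack.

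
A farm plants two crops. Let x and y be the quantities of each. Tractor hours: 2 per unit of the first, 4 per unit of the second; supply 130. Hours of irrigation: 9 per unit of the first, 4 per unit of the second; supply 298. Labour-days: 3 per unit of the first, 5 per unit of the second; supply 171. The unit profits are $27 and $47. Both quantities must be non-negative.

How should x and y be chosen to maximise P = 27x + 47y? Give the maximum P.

Extreme points and P = 27x + 47y:
  (0, 0) → P = 0
  (0, 65/2) → P = 3055/2
  (298/9, 0) → P = 894
  (17, 24) → P = 1587
  (806/33, 215/11) → P = 17359/11

The optimum lies where 2x + 4y = 130 and 3x + 5y = 171.
Solving simultaneously gives x = 17, y = 24.

x = 17, y = 24, maximum P = 1587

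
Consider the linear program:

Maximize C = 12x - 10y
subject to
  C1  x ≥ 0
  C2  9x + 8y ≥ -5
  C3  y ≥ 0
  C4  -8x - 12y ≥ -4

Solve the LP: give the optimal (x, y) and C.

x = 1/2, y = 0, maximum C = 6

Corner points and C = 12x - 10y:
  (0, 0) → C = 0
  (0, 1/3) → C = -10/3
  (1/2, 0) → C = 6

At the optimal vertex, y = 0 and -8x - 12y = -4.
Solving simultaneously gives x = 1/2, y = 0.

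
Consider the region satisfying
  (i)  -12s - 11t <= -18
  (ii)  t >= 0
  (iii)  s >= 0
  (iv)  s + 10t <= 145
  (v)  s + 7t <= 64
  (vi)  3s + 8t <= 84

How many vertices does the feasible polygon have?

5

Intersecting each pair of boundary lines and keeping only the points that satisfy every inequality leaves:
  (3/2, 0)
  (0, 18/11)
  (28, 0)
  (0, 64/7)
  (76/13, 108/13)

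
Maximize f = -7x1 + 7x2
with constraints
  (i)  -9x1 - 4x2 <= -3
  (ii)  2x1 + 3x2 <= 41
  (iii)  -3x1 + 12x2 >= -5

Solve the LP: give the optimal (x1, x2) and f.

x1 = -155/19, x2 = 363/19, maximum f = 3626/19

Feasible corners and f = -7x1 + 7x2:
  (-155/19, 363/19) → f = 3626/19
  (7/15, -3/10) → f = -161/30
  (169/11, 113/33) → f = -2758/33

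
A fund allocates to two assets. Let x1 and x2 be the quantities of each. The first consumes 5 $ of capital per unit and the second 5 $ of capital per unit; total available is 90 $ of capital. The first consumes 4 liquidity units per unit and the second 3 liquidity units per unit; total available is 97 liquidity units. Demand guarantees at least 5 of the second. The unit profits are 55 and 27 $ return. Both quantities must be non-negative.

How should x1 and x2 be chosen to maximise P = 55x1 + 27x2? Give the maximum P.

x1 = 13, x2 = 5, maximum P = 850

The optimum lies where 5x1 + 5x2 = 90 and x2 = 5.
Solving simultaneously gives x1 = 13, x2 = 5.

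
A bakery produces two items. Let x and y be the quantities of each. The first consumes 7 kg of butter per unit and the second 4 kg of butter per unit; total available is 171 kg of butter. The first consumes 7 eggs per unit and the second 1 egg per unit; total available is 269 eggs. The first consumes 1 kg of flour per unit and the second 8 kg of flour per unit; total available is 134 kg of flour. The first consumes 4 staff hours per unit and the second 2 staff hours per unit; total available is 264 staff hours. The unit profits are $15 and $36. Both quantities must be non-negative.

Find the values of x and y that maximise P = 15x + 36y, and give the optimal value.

Corner points and P = 15x + 36y:
  (0, 0) → P = 0
  (0, 67/4) → P = 603
  (171/7, 0) → P = 2565/7
  (16, 59/4) → P = 771

x = 16, y = 59/4, maximum P = 771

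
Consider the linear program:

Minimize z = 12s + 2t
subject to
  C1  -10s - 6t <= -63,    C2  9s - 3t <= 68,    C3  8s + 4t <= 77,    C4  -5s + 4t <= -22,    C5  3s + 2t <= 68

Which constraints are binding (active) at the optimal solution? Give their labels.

C1 and C4

Vertices and z = 12s + 2t:
  (199/28, -113/84) → z = 3469/42
  (192/35, 19/14) → z = 2399/35
  (503/60, 149/60) → z = 3167/30
  (99/13, 209/52) → z = 2585/26

The minimum is at (192/35, 19/14). Substituting into each constraint, equality holds for C1 and C4; the remaining constraints have slack.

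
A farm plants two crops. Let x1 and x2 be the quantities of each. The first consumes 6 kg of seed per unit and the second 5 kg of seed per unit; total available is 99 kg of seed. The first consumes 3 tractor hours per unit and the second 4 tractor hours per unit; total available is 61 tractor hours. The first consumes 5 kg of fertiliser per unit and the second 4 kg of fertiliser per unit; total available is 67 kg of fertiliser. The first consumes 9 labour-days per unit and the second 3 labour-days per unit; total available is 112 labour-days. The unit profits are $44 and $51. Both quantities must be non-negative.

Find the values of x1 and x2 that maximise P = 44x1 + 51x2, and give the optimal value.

Vertices and P = 44x1 + 51x2:
  (0, 0) → P = 0
  (0, 61/4) → P = 3111/4
  (112/9, 0) → P = 4928/9
  (3, 13) → P = 795
  (247/21, 43/21) → P = 13061/21

x1 = 3, x2 = 13, maximum P = 795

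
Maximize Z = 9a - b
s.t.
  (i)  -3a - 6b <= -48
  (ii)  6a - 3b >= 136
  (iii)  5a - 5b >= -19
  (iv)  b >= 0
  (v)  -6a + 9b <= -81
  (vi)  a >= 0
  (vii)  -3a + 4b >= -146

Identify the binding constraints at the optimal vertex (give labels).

(v) and (vii)

Vertices and Z = 9a - b:
  (68/3, 0) → Z = 204
  (109/4, 55/6) → Z = 2833/12
  (146/3, 0) → Z = 438
  (330, 211) → Z = 2759

The maximum is at (330, 211). Substituting into each constraint, equality holds for (v) and (vii); the remaining constraints have slack.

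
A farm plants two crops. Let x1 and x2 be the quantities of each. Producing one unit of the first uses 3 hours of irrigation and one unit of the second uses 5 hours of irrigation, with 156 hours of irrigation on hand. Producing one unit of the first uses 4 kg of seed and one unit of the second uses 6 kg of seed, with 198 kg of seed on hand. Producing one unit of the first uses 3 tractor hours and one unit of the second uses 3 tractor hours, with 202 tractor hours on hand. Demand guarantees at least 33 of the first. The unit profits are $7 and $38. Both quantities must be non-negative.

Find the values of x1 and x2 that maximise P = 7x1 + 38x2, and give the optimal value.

x1 = 33, x2 = 11, maximum P = 649

Vertices and P = 7x1 + 38x2:
  (99/2, 0) → P = 693/2
  (33, 0) → P = 231
  (33, 11) → P = 649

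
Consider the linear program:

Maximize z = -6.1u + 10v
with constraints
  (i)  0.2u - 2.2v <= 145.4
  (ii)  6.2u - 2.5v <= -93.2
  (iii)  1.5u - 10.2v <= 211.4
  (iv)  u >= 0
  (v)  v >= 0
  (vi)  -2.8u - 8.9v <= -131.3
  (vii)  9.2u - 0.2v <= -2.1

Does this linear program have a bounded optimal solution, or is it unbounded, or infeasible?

From the feasible point (0, 37.28), moving in the direction (0, 1) keeps every constraint satisfied while z increases without bound.

unbounded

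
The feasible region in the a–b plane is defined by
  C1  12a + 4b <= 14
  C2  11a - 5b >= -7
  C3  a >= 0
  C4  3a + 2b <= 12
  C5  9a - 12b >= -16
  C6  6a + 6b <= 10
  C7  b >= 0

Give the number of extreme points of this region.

5

Of the 21 pairwise boundary intersections, those satisfying every inequality are:
  (11/12, 3/4)
  (7/6, 0)
  (0, 4/3)
  (0, 0)
  (4/21, 31/21)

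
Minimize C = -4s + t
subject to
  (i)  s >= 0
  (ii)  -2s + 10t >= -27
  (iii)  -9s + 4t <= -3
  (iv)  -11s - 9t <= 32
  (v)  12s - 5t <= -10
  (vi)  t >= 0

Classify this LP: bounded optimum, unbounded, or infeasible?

infeasible

The boundaries s = 0 and 12s - 5t = -10 meet at (0, 2), but that point violates -9s + 4t ≤ -3. Every candidate vertex is excluded by some other constraint, so the feasible region is empty.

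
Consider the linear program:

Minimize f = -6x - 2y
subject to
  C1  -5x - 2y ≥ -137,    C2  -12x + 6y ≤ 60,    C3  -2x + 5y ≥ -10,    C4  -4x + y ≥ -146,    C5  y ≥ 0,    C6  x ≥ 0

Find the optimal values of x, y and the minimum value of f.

Extreme points and f = -6x - 2y:
  (13, 36) → f = -150
  (705/29, 224/29) → f = -4678/29
  (0, 10) → f = -20
  (5, 0) → f = -30
  (0, 0) → f = 0

At the optimal vertex, -5x - 2y = -137 and -2x + 5y = -10.
Solving simultaneously gives x = 705/29, y = 224/29.

x = 705/29, y = 224/29, minimum f = -4678/29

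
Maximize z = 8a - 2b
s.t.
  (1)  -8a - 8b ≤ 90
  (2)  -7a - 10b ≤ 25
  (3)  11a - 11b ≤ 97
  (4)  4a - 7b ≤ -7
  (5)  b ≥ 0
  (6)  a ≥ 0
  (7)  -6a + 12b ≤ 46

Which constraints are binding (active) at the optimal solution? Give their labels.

(3) and (7)

Extreme points and z = 8a - 2b:
  (252/11, 155/11) → z = 1706/11
  (835/33, 544/33) → z = 1864/11
  (0, 1) → z = -2
  (0, 23/6) → z = -23/3

The maximum is at (835/33, 544/33). Substituting into each constraint, equality holds for (3) and (7); the remaining constraints have slack.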